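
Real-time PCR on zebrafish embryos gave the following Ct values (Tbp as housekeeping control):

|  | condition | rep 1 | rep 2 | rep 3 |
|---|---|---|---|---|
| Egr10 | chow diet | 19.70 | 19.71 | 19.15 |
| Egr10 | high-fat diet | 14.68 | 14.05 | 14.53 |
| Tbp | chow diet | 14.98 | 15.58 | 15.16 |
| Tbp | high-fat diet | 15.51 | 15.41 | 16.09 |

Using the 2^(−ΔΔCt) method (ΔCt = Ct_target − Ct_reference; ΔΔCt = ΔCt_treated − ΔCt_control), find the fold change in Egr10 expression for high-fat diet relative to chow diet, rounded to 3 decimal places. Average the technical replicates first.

46.206

Mean Ct: Egr10 chow diet 19.520; Egr10 high-fat diet 14.420; Tbp chow diet 15.240; Tbp high-fat diet 15.670
ΔCt(chow diet) = 19.520 − 15.240 = 4.280
ΔCt(high-fat diet) = 14.420 − 15.670 = -1.250
ΔΔCt = -1.250 − 4.280 = -5.530
Fold change = 2^(−(-5.530)) = 2^5.530 = 46.2057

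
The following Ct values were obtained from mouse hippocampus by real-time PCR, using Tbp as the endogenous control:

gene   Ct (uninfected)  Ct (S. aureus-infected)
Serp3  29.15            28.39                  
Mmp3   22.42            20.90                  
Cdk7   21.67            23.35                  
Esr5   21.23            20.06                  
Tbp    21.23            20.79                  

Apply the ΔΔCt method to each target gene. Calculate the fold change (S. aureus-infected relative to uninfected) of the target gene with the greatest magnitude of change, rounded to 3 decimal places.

Serp3: ΔΔCt = (28.39−20.79) − (29.15−21.23) = 7.60 − 7.92 = -0.32; fold change = 2^0.32 = 1.248
Mmp3: ΔΔCt = (20.90−20.79) − (22.42−21.23) = 0.11 − 1.19 = -1.08; fold change = 2^1.08 = 2.114
Cdk7: ΔΔCt = (23.35−20.79) − (21.67−21.23) = 2.56 − 0.44 = 2.12; fold change = 2^-2.12 = 0.230
Esr5: ΔΔCt = (20.06−20.79) − (21.23−21.23) = -0.73 − 0.00 = -0.73; fold change = 2^0.73 = 1.659
Cdk7 has the largest |ΔΔCt| = 2.12.

0.230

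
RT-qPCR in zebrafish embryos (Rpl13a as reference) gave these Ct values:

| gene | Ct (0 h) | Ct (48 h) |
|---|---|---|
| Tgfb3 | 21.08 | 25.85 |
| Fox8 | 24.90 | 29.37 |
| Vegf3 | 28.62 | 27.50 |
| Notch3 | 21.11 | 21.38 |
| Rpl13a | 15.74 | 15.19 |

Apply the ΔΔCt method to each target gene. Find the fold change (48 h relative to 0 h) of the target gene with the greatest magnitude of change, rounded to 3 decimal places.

0.025

Tgfb3: ΔΔCt = (25.85−15.19) − (21.08−15.74) = 10.66 − 5.34 = 5.32; fold change = 2^-5.32 = 0.025
Fox8: ΔΔCt = (29.37−15.19) − (24.90−15.74) = 14.18 − 9.16 = 5.02; fold change = 2^-5.02 = 0.031
Vegf3: ΔΔCt = (27.50−15.19) − (28.62−15.74) = 12.31 − 12.88 = -0.57; fold change = 2^0.57 = 1.485
Notch3: ΔΔCt = (21.38−15.19) − (21.11−15.74) = 6.19 − 5.37 = 0.82; fold change = 2^-0.82 = 0.566
Tgfb3 has the largest |ΔΔCt| = 5.32.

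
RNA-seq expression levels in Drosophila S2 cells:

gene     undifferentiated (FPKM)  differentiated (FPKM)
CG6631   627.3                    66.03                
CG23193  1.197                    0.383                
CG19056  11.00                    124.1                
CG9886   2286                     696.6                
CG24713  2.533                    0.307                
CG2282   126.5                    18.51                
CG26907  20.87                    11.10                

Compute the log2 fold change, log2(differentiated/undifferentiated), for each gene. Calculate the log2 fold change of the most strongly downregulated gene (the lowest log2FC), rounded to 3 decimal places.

-3.248

log2(66.03/627.3) = -3.248  (CG6631)
log2(0.383/1.197) = -1.644  (CG23193)
log2(124.1/11.00) = 3.496  (CG19056)
log2(696.6/2286) = -1.714  (CG9886)
log2(0.307/2.533) = -3.045  (CG24713)
log2(18.51/126.5) = -2.773  (CG2282)
log2(11.10/20.87) = -0.911  (CG26907)
CG6631 is most strongly downregulated.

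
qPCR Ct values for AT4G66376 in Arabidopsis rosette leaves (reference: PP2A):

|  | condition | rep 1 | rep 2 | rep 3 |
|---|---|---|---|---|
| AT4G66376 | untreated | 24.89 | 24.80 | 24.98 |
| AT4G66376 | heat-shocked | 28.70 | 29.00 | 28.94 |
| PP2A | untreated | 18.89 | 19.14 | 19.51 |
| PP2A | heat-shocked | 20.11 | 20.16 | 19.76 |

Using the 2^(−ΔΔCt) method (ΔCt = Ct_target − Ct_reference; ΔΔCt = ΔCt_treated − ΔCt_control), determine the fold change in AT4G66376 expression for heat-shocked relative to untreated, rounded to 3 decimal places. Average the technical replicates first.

0.112

Mean Ct: AT4G66376 untreated 24.890; AT4G66376 heat-shocked 28.880; PP2A untreated 19.180; PP2A heat-shocked 20.010
ΔCt(untreated) = 24.890 − 19.180 = 5.710
ΔCt(heat-shocked) = 28.880 − 20.010 = 8.870
ΔΔCt = 8.870 − 5.710 = 3.160
Fold change = 2^(−3.160) = 0.1119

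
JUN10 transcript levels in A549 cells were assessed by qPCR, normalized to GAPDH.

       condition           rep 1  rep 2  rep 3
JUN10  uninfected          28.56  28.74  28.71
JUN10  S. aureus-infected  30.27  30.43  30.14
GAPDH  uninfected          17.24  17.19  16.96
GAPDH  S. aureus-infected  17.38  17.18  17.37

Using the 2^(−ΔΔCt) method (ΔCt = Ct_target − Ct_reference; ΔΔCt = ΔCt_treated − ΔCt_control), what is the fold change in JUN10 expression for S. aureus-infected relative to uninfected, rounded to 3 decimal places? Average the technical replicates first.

Mean Ct: JUN10 uninfected 28.670; JUN10 S. aureus-infected 30.280; GAPDH uninfected 17.130; GAPDH S. aureus-infected 17.310
ΔCt(uninfected) = 28.670 − 17.130 = 11.540
ΔCt(S. aureus-infected) = 30.280 − 17.310 = 12.970
ΔΔCt = 12.970 − 11.540 = 1.430
Fold change = 2^(−1.430) = 0.3711

0.371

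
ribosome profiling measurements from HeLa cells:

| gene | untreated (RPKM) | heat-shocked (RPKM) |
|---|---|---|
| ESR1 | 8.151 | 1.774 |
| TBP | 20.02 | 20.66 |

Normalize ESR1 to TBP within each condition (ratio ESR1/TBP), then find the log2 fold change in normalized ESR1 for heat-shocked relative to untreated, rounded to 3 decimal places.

ESR1/TBP (untreated) = 8.151 / 20.02 = 0.40714
ESR1/TBP (heat-shocked) = 1.774 / 20.66 = 0.085866
Fold change = 0.085866 / 0.40714 = 0.2109
log2(0.2109) = -2.2454

-2.245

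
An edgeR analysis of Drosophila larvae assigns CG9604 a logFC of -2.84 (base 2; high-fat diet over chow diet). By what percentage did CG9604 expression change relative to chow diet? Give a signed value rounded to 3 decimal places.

-86.034%

Fold change = 2^(-2.84) = 0.1397
Percent change = (FC − 1) × 100% = (0.1397 − 1) × 100 = -86.034%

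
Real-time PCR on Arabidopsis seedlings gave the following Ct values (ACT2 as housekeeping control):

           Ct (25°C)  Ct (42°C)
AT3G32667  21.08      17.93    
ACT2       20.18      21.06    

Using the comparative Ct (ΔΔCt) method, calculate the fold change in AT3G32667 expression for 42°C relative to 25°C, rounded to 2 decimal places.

ΔCt(25°C) = 21.080 − 20.180 = 0.900
ΔCt(42°C) = 17.930 − 21.060 = -3.130
ΔΔCt = -3.130 − 0.900 = -4.030
Fold change = 2^(−(-4.030)) = 2^4.030 = 16.336

16.34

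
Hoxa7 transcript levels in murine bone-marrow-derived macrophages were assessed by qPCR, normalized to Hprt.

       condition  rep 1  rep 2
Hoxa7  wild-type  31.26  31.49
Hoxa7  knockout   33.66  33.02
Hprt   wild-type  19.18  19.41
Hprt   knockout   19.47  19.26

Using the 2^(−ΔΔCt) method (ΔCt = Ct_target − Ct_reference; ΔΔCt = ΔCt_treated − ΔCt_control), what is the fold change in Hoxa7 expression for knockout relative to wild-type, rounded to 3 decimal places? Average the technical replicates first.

0.269

Mean Ct: Hoxa7 wild-type 31.375; Hoxa7 knockout 33.340; Hprt wild-type 19.295; Hprt knockout 19.365
ΔCt(wild-type) = 31.375 − 19.295 = 12.080
ΔCt(knockout) = 33.340 − 19.365 = 13.975
ΔΔCt = 13.975 − 12.080 = 1.895
Fold change = 2^(−1.895) = 0.2689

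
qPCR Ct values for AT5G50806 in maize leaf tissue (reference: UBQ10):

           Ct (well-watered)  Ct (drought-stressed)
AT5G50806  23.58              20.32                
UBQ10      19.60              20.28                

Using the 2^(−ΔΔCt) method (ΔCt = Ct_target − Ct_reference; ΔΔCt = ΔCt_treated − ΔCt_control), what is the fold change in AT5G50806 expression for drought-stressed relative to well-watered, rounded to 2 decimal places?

ΔCt(well-watered) = 23.580 − 19.600 = 3.980
ΔCt(drought-stressed) = 20.320 − 20.280 = 0.040
ΔΔCt = 0.040 − 3.980 = -3.940
Fold change = 2^(−(-3.940)) = 2^3.940 = 15.348

15.35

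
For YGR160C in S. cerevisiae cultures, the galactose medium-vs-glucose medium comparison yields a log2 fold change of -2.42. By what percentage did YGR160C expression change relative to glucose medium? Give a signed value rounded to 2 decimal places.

Fold change = 2^(-2.42) = 0.1869
Percent change = (FC − 1) × 100% = (0.1869 − 1) × 100 = -81.31%

-81.31%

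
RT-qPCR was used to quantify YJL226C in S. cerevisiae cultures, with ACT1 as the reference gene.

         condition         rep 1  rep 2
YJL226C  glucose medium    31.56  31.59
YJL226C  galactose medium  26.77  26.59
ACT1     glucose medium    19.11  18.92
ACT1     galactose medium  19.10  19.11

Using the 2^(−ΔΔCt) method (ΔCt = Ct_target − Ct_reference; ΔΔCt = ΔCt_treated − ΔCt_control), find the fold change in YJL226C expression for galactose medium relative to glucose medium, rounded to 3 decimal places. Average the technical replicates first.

Mean Ct: YJL226C glucose medium 31.575; YJL226C galactose medium 26.680; ACT1 glucose medium 19.015; ACT1 galactose medium 19.105
ΔCt(glucose medium) = 31.575 − 19.015 = 12.560
ΔCt(galactose medium) = 26.680 − 19.105 = 7.575
ΔΔCt = 7.575 − 12.560 = -4.985
Fold change = 2^(−(-4.985)) = 2^4.985 = 31.6690

31.669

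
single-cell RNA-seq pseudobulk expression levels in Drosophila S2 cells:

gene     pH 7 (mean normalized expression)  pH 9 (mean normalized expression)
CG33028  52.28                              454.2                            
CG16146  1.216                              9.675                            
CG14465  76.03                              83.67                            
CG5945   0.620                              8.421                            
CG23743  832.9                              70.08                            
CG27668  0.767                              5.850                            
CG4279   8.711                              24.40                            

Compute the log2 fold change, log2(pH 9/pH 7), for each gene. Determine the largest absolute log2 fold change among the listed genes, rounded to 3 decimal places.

log2(454.2/52.28) = 3.119  (CG33028)
log2(9.675/1.216) = 2.992  (CG16146)
log2(83.67/76.03) = 0.138  (CG14465)
log2(8.421/0.620) = 3.764  (CG5945)
log2(70.08/832.9) = -3.571  (CG23743)
log2(5.850/0.767) = 2.931  (CG27668)
log2(24.40/8.711) = 1.486  (CG4279)
The largest magnitude belongs to CG5945.

3.764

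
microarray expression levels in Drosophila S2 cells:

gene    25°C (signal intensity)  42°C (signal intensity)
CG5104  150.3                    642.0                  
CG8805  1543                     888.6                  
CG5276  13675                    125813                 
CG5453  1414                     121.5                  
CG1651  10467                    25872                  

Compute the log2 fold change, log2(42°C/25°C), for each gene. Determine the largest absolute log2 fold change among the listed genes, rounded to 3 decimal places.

log2(642.0/150.3) = 2.095  (CG5104)
log2(888.6/1543) = -0.796  (CG8805)
log2(125813/13675) = 3.202  (CG5276)
log2(121.5/1414) = -3.541  (CG5453)
log2(25872/10467) = 1.306  (CG1651)
The largest magnitude belongs to CG5453.

3.541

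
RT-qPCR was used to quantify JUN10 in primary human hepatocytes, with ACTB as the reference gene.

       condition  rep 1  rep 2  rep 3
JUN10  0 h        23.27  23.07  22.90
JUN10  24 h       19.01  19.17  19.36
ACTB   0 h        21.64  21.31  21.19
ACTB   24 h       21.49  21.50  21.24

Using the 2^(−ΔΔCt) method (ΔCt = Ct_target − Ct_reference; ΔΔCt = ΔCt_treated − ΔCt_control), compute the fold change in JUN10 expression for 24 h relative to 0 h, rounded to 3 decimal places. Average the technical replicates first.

Mean Ct: JUN10 0 h 23.080; JUN10 24 h 19.180; ACTB 0 h 21.380; ACTB 24 h 21.410
ΔCt(0 h) = 23.080 − 21.380 = 1.700
ΔCt(24 h) = 19.180 − 21.410 = -2.230
ΔΔCt = -2.230 − 1.700 = -3.930
Fold change = 2^(−(-3.930)) = 2^3.930 = 15.2422

15.242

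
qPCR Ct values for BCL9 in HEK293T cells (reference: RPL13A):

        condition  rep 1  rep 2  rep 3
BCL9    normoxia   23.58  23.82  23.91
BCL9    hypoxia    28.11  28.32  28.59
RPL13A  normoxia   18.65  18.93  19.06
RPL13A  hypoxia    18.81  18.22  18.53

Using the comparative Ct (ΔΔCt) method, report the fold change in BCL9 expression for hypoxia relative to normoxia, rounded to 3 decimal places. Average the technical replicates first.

Mean Ct: BCL9 normoxia 23.770; BCL9 hypoxia 28.340; RPL13A normoxia 18.880; RPL13A hypoxia 18.520
ΔCt(normoxia) = 23.770 − 18.880 = 4.890
ΔCt(hypoxia) = 28.340 − 18.520 = 9.820
ΔΔCt = 9.820 − 4.890 = 4.930
Fold change = 2^(−4.930) = 0.0328

0.033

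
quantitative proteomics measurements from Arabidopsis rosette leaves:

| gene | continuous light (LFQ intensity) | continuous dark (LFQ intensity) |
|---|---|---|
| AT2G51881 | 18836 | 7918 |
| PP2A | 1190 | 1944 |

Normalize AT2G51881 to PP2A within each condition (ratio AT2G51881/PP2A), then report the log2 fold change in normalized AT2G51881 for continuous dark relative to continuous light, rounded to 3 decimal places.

-1.958

AT2G51881/PP2A (continuous light) = 18836 / 1190 = 15.829
AT2G51881/PP2A (continuous dark) = 7918 / 1944 = 4.073
Fold change = 4.073 / 15.829 = 0.2573
log2(0.2573) = -1.9584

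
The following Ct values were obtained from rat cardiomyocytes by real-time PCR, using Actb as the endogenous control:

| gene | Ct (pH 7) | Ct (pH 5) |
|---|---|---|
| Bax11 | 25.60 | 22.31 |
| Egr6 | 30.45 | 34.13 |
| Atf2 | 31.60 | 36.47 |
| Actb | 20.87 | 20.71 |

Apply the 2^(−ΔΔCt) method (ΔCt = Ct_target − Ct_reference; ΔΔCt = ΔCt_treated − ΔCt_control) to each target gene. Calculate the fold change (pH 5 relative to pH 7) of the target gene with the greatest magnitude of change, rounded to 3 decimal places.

Bax11: ΔΔCt = (22.31−20.71) − (25.60−20.87) = 1.60 − 4.73 = -3.13; fold change = 2^3.13 = 8.754
Egr6: ΔΔCt = (34.13−20.71) − (30.45−20.87) = 13.42 − 9.58 = 3.84; fold change = 2^-3.84 = 0.070
Atf2: ΔΔCt = (36.47−20.71) − (31.60−20.87) = 15.76 − 10.73 = 5.03; fold change = 2^-5.03 = 0.031
Atf2 has the largest |ΔΔCt| = 5.03.

0.031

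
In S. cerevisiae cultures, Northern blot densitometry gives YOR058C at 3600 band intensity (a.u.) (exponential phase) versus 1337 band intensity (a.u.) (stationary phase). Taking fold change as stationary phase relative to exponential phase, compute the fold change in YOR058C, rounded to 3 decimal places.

Fold change = 1337 / 3600 = 0.3714
YOR058C is downregulated.

0.371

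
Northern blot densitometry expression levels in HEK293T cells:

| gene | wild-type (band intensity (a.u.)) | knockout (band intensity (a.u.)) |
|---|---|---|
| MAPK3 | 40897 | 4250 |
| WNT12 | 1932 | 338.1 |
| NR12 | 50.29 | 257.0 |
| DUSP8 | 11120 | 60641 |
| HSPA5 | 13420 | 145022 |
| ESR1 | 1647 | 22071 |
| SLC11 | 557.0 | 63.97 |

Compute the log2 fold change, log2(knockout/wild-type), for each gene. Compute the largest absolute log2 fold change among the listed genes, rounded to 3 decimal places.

log2(4250/40897) = -3.266  (MAPK3)
log2(338.1/1932) = -2.515  (WNT12)
log2(257.0/50.29) = 2.353  (NR12)
log2(60641/11120) = 2.447  (DUSP8)
log2(145022/13420) = 3.434  (HSPA5)
log2(22071/1647) = 3.744  (ESR1)
log2(63.97/557.0) = -3.122  (SLC11)
The largest magnitude belongs to ESR1.

3.744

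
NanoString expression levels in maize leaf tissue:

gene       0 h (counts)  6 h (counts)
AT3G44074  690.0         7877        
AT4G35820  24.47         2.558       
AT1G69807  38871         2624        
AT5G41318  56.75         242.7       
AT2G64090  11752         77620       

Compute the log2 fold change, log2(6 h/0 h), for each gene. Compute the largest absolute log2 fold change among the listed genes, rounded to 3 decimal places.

log2(7877/690.0) = 3.513  (AT3G44074)
log2(2.558/24.47) = -3.258  (AT4G35820)
log2(2624/38871) = -3.889  (AT1G69807)
log2(242.7/56.75) = 2.096  (AT5G41318)
log2(77620/11752) = 2.724  (AT2G64090)
The largest magnitude belongs to AT1G69807.

3.889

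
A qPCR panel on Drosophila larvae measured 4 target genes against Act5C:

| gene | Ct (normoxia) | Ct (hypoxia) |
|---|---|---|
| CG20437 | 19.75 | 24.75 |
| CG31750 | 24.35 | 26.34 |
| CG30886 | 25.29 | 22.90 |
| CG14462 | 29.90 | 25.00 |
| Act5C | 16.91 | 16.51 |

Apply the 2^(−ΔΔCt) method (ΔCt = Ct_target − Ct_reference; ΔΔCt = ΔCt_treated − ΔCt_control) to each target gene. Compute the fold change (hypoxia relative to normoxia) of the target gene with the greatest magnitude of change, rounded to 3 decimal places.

0.024

CG20437: ΔΔCt = (24.75−16.51) − (19.75−16.91) = 8.24 − 2.84 = 5.40; fold change = 2^-5.40 = 0.024
CG31750: ΔΔCt = (26.34−16.51) − (24.35−16.91) = 9.83 − 7.44 = 2.39; fold change = 2^-2.39 = 0.191
CG30886: ΔΔCt = (22.90−16.51) − (25.29−16.91) = 6.39 − 8.38 = -1.99; fold change = 2^1.99 = 3.972
CG14462: ΔΔCt = (25.00−16.51) − (29.90−16.91) = 8.49 − 12.99 = -4.50; fold change = 2^4.50 = 22.627
CG20437 has the largest |ΔΔCt| = 5.40.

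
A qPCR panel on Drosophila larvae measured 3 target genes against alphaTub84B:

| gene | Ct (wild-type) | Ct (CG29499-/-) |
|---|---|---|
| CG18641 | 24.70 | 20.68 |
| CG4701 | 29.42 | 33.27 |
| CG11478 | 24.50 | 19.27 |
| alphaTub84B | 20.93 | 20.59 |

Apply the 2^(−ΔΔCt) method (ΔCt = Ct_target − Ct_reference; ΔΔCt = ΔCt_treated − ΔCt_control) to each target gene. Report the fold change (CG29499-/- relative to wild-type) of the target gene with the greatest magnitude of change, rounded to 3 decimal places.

CG18641: ΔΔCt = (20.68−20.59) − (24.70−20.93) = 0.09 − 3.77 = -3.68; fold change = 2^3.68 = 12.817
CG4701: ΔΔCt = (33.27−20.59) − (29.42−20.93) = 12.68 − 8.49 = 4.19; fold change = 2^-4.19 = 0.055
CG11478: ΔΔCt = (19.27−20.59) − (24.50−20.93) = -1.32 − 3.57 = -4.89; fold change = 2^4.89 = 29.651
CG11478 has the largest |ΔΔCt| = 4.89.

29.651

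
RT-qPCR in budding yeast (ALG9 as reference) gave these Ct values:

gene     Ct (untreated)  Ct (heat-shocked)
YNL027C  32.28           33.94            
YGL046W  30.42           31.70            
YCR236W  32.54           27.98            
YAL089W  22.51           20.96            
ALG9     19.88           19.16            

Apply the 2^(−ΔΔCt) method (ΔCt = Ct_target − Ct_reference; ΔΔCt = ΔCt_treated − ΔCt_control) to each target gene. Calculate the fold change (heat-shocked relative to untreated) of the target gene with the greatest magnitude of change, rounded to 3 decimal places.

14.320

YNL027C: ΔΔCt = (33.94−19.16) − (32.28−19.88) = 14.78 − 12.40 = 2.38; fold change = 2^-2.38 = 0.192
YGL046W: ΔΔCt = (31.70−19.16) − (30.42−19.88) = 12.54 − 10.54 = 2.00; fold change = 2^-2.00 = 0.250
YCR236W: ΔΔCt = (27.98−19.16) − (32.54−19.88) = 8.82 − 12.66 = -3.84; fold change = 2^3.84 = 14.320
YAL089W: ΔΔCt = (20.96−19.16) − (22.51−19.88) = 1.80 − 2.63 = -0.83; fold change = 2^0.83 = 1.778
YCR236W has the largest |ΔΔCt| = 3.84.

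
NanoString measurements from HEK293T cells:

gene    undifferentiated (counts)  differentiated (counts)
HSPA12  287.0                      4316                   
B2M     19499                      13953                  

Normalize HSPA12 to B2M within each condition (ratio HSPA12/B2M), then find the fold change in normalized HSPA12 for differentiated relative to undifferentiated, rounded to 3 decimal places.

HSPA12/B2M (undifferentiated) = 287.0 / 19499 = 0.014719
HSPA12/B2M (differentiated) = 4316 / 13953 = 0.30932
Fold change = 0.30932 / 0.014719 = 21.0157

21.016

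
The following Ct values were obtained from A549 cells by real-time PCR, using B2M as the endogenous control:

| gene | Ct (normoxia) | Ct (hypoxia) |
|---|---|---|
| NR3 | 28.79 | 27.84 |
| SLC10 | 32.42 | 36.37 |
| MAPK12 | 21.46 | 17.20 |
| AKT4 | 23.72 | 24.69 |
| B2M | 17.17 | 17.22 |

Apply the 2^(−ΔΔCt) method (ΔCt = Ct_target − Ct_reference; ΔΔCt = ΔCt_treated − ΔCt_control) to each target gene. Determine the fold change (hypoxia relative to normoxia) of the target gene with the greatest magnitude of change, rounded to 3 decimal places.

19.835

NR3: ΔΔCt = (27.84−17.22) − (28.79−17.17) = 10.62 − 11.62 = -1.00; fold change = 2^1.00 = 2.000
SLC10: ΔΔCt = (36.37−17.22) − (32.42−17.17) = 19.15 − 15.25 = 3.90; fold change = 2^-3.90 = 0.067
MAPK12: ΔΔCt = (17.20−17.22) − (21.46−17.17) = -0.02 − 4.29 = -4.31; fold change = 2^4.31 = 19.835
AKT4: ΔΔCt = (24.69−17.22) − (23.72−17.17) = 7.47 − 6.55 = 0.92; fold change = 2^-0.92 = 0.529
MAPK12 has the largest |ΔΔCt| = 4.31.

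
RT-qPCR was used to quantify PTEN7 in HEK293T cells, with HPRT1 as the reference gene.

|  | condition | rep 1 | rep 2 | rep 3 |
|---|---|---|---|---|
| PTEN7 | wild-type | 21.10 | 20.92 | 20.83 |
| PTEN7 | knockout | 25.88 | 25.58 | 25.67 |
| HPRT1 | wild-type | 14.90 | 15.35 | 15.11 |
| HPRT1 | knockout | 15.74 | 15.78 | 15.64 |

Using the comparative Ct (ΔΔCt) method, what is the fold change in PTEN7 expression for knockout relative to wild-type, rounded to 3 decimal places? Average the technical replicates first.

0.056

Mean Ct: PTEN7 wild-type 20.950; PTEN7 knockout 25.710; HPRT1 wild-type 15.120; HPRT1 knockout 15.720
ΔCt(wild-type) = 20.950 − 15.120 = 5.830
ΔCt(knockout) = 25.710 − 15.720 = 9.990
ΔΔCt = 9.990 − 5.830 = 4.160
Fold change = 2^(−4.160) = 0.0559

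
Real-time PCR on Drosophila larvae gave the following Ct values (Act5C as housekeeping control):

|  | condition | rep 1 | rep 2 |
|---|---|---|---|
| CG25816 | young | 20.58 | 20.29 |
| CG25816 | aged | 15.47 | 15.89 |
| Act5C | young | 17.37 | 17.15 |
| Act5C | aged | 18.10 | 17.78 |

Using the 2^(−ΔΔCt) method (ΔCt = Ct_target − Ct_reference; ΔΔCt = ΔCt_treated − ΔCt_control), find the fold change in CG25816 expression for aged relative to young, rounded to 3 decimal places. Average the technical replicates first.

Mean Ct: CG25816 young 20.435; CG25816 aged 15.680; Act5C young 17.260; Act5C aged 17.940
ΔCt(young) = 20.435 − 17.260 = 3.175
ΔCt(aged) = 15.680 − 17.940 = -2.260
ΔΔCt = -2.260 − 3.175 = -5.435
Fold change = 2^(−(-5.435)) = 2^5.435 = 43.2611

43.261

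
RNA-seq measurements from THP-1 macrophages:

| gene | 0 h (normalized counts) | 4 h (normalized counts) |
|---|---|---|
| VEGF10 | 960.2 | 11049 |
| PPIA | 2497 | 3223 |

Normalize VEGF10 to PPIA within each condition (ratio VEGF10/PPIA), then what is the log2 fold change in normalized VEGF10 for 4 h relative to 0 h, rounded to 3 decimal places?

3.156

VEGF10/PPIA (0 h) = 960.2 / 2497 = 0.38454
VEGF10/PPIA (4 h) = 11049 / 3223 = 3.4282
Fold change = 3.4282 / 0.38454 = 8.9150
log2(8.9150) = 3.1562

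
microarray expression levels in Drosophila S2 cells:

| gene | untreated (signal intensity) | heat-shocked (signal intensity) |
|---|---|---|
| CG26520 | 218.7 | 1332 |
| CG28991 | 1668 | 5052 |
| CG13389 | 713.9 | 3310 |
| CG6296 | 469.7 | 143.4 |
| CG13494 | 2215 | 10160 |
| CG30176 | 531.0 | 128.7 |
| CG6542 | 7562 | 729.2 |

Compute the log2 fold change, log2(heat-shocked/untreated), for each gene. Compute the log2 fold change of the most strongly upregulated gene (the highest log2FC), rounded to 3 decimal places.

log2(1332/218.7) = 2.607  (CG26520)
log2(5052/1668) = 1.599  (CG28991)
log2(3310/713.9) = 2.213  (CG13389)
log2(143.4/469.7) = -1.712  (CG6296)
log2(10160/2215) = 2.198  (CG13494)
log2(128.7/531.0) = -2.045  (CG30176)
log2(729.2/7562) = -3.374  (CG6542)
CG26520 is most strongly upregulated.

2.607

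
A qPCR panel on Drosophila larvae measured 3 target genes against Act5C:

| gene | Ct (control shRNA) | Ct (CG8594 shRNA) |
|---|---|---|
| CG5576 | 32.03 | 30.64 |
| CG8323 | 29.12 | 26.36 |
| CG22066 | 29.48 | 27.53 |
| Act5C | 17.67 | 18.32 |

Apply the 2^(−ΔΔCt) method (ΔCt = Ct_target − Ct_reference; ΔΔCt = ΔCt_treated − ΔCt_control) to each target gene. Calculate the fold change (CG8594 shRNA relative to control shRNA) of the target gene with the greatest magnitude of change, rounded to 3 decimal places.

CG5576: ΔΔCt = (30.64−18.32) − (32.03−17.67) = 12.32 − 14.36 = -2.04; fold change = 2^2.04 = 4.112
CG8323: ΔΔCt = (26.36−18.32) − (29.12−17.67) = 8.04 − 11.45 = -3.41; fold change = 2^3.41 = 10.629
CG22066: ΔΔCt = (27.53−18.32) − (29.48−17.67) = 9.21 − 11.81 = -2.60; fold change = 2^2.60 = 6.063
CG8323 has the largest |ΔΔCt| = 3.41.

10.629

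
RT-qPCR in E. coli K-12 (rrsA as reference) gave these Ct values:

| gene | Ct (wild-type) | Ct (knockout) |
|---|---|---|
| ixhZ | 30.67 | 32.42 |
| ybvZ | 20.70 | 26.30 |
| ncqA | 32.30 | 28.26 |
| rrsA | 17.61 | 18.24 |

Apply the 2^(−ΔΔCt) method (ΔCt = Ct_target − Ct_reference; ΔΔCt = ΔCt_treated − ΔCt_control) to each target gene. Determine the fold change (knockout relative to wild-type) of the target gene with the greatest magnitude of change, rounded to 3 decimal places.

0.032

ixhZ: ΔΔCt = (32.42−18.24) − (30.67−17.61) = 14.18 − 13.06 = 1.12; fold change = 2^-1.12 = 0.460
ybvZ: ΔΔCt = (26.30−18.24) − (20.70−17.61) = 8.06 − 3.09 = 4.97; fold change = 2^-4.97 = 0.032
ncqA: ΔΔCt = (28.26−18.24) − (32.30−17.61) = 10.02 − 14.69 = -4.67; fold change = 2^4.67 = 25.457
ybvZ has the largest |ΔΔCt| = 4.97.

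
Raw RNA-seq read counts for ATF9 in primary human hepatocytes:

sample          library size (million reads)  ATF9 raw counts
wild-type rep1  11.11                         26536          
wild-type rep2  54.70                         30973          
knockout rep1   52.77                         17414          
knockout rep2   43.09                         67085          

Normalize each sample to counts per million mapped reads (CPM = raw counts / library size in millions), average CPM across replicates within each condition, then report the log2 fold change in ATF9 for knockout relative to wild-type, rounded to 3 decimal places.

CPM(wild-type rep1) = 26536 / 11.11 = 2388.4788
CPM(wild-type rep2) = 30973 / 54.70 = 566.2340
CPM(knockout rep1) = 17414 / 52.77 = 329.9981
CPM(knockout rep2) = 67085 / 43.09 = 1556.8577
mean CPM(wild-type) = 1477.3564; mean CPM(knockout) = 943.4279
Fold change = 943.4279 / 1477.3564 = 0.63859
log2(0.63859) = -0.6470

-0.647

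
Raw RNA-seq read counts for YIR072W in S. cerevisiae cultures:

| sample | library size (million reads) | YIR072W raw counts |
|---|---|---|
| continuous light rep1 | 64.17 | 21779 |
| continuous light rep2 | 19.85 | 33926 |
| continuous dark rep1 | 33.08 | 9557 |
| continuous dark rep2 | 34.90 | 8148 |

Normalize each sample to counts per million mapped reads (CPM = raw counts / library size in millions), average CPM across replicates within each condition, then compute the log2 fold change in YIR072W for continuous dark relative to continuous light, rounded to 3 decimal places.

CPM(continuous light rep1) = 21779 / 64.17 = 339.3954
CPM(continuous light rep2) = 33926 / 19.85 = 1709.1184
CPM(continuous dark rep1) = 9557 / 33.08 = 288.9057
CPM(continuous dark rep2) = 8148 / 34.90 = 233.4670
mean CPM(continuous light) = 1024.2569; mean CPM(continuous dark) = 261.1864
Fold change = 261.1864 / 1024.2569 = 0.25500
log2(0.25500) = -1.9714

-1.971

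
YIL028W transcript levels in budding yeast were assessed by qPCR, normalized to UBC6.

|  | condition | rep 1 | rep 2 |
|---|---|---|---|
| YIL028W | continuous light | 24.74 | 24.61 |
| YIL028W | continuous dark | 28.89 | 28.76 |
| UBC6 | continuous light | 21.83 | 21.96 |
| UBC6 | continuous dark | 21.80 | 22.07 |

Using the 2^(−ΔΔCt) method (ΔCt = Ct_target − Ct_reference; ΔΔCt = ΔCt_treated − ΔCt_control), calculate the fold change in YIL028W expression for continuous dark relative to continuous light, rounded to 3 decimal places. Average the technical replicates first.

0.058

Mean Ct: YIL028W continuous light 24.675; YIL028W continuous dark 28.825; UBC6 continuous light 21.895; UBC6 continuous dark 21.935
ΔCt(continuous light) = 24.675 − 21.895 = 2.780
ΔCt(continuous dark) = 28.825 − 21.935 = 6.890
ΔΔCt = 6.890 − 2.780 = 4.110
Fold change = 2^(−4.110) = 0.0579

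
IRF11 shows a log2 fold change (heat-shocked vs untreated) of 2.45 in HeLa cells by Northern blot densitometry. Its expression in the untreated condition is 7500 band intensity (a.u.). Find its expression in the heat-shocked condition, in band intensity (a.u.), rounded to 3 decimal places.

Fold change = 2^(2.45) = 5.4642
heat-shocked expression = 7500 × 5.4642 = 40981.208

40981.208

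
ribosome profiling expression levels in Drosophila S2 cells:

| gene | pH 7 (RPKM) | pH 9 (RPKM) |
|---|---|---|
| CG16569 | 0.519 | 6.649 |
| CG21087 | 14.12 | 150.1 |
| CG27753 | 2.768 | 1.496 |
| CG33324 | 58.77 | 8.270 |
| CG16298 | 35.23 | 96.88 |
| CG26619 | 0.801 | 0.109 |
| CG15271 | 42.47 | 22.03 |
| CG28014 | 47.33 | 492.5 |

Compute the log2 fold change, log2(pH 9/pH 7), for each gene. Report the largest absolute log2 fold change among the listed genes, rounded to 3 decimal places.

log2(6.649/0.519) = 3.679  (CG16569)
log2(150.1/14.12) = 3.410  (CG21087)
log2(1.496/2.768) = -0.888  (CG27753)
log2(8.270/58.77) = -2.829  (CG33324)
log2(96.88/35.23) = 1.459  (CG16298)
log2(0.109/0.801) = -2.877  (CG26619)
log2(22.03/42.47) = -0.947  (CG15271)
log2(492.5/47.33) = 3.379  (CG28014)
The largest magnitude belongs to CG16569.

3.679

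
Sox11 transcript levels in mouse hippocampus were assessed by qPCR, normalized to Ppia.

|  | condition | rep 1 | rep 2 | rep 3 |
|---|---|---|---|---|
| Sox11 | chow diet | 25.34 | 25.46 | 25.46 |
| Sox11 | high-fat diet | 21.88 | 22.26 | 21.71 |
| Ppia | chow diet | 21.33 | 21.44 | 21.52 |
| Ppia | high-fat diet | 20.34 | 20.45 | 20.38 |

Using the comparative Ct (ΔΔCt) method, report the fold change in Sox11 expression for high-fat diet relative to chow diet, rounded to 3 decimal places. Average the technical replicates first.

5.389

Mean Ct: Sox11 chow diet 25.420; Sox11 high-fat diet 21.950; Ppia chow diet 21.430; Ppia high-fat diet 20.390
ΔCt(chow diet) = 25.420 − 21.430 = 3.990
ΔCt(high-fat diet) = 21.950 − 20.390 = 1.560
ΔΔCt = 1.560 − 3.990 = -2.430
Fold change = 2^(−(-2.430)) = 2^2.430 = 5.3889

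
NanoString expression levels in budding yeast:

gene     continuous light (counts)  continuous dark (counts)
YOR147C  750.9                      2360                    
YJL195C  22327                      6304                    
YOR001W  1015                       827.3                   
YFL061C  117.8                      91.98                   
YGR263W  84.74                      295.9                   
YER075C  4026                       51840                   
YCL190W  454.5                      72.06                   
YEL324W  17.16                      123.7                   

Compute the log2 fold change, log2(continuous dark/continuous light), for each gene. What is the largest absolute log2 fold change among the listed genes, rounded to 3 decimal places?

log2(2360/750.9) = 1.652  (YOR147C)
log2(6304/22327) = -1.824  (YJL195C)
log2(827.3/1015) = -0.295  (YOR001W)
log2(91.98/117.8) = -0.357  (YFL061C)
log2(295.9/84.74) = 1.804  (YGR263W)
log2(51840/4026) = 3.687  (YER075C)
log2(72.06/454.5) = -2.657  (YCL190W)
log2(123.7/17.16) = 2.850  (YEL324W)
The largest magnitude belongs to YER075C.

3.687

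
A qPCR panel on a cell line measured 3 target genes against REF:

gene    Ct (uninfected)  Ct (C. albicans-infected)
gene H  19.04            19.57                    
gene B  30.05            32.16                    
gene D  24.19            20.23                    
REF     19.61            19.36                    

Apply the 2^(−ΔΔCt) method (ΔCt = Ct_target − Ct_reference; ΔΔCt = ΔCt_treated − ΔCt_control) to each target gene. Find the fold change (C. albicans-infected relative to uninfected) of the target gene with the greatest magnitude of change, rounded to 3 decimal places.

13.086

gene H: ΔΔCt = (19.57−19.36) − (19.04−19.61) = 0.21 − (-0.57) = 0.78; fold change = 2^-0.78 = 0.582
gene B: ΔΔCt = (32.16−19.36) − (30.05−19.61) = 12.80 − 10.44 = 2.36; fold change = 2^-2.36 = 0.195
gene D: ΔΔCt = (20.23−19.36) − (24.19−19.61) = 0.87 − 4.58 = -3.71; fold change = 2^3.71 = 13.086
gene D has the largest |ΔΔCt| = 3.71.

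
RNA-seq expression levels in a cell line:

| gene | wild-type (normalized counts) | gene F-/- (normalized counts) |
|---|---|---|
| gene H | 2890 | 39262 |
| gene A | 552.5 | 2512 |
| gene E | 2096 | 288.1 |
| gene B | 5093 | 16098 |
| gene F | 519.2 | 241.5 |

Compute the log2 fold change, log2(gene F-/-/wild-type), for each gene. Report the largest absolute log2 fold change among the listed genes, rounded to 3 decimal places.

log2(39262/2890) = 3.764  (gene H)
log2(2512/552.5) = 2.185  (gene A)
log2(288.1/2096) = -2.863  (gene E)
log2(16098/5093) = 1.660  (gene B)
log2(241.5/519.2) = -1.104  (gene F)
The largest magnitude belongs to gene H.

3.764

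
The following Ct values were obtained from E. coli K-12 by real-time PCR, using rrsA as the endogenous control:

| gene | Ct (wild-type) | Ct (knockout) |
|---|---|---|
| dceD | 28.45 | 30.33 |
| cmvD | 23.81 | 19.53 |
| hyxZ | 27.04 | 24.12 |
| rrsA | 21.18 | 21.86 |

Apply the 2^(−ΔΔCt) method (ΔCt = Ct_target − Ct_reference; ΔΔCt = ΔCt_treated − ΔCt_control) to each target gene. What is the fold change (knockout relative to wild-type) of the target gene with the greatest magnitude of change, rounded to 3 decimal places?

31.125

dceD: ΔΔCt = (30.33−21.86) − (28.45−21.18) = 8.47 − 7.27 = 1.20; fold change = 2^-1.20 = 0.435
cmvD: ΔΔCt = (19.53−21.86) − (23.81−21.18) = -2.33 − 2.63 = -4.96; fold change = 2^4.96 = 31.125
hyxZ: ΔΔCt = (24.12−21.86) − (27.04−21.18) = 2.26 − 5.86 = -3.60; fold change = 2^3.60 = 12.126
cmvD has the largest |ΔΔCt| = 4.96.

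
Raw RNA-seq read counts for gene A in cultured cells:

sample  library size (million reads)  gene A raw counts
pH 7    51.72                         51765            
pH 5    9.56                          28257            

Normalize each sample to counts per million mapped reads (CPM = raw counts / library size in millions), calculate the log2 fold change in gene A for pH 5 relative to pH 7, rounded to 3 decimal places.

1.562

CPM(pH 7) = 51765 / 51.72 = 1000.8701
CPM(pH 5) = 28257 / 9.56 = 2955.7531
Fold change = 2955.7531 / 1000.8701 = 2.95318
log2(2.95318) = 1.5623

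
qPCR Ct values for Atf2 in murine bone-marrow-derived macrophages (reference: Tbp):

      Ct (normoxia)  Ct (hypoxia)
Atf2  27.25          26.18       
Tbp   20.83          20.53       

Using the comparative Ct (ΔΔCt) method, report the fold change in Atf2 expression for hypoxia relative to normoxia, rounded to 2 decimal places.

ΔCt(normoxia) = 27.250 − 20.830 = 6.420
ΔCt(hypoxia) = 26.180 − 20.530 = 5.650
ΔΔCt = 5.650 − 6.420 = -0.770
Fold change = 2^(−(-0.770)) = 2^0.770 = 1.705

1.71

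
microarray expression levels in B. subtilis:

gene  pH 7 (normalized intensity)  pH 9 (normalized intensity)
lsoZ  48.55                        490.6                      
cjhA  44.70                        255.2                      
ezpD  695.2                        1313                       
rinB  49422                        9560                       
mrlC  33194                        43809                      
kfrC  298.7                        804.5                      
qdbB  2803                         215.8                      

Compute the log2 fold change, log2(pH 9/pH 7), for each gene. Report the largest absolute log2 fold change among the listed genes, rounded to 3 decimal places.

3.699

log2(490.6/48.55) = 3.337  (lsoZ)
log2(255.2/44.70) = 2.513  (cjhA)
log2(1313/695.2) = 0.917  (ezpD)
log2(9560/49422) = -2.370  (rinB)
log2(43809/33194) = 0.400  (mrlC)
log2(804.5/298.7) = 1.429  (kfrC)
log2(215.8/2803) = -3.699  (qdbB)
The largest magnitude belongs to qdbB.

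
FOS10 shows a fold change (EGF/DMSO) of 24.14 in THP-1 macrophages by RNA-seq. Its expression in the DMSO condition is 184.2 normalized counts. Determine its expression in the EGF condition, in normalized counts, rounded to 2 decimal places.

EGF expression = 184.2 × 24.14 = 4446.59

4446.59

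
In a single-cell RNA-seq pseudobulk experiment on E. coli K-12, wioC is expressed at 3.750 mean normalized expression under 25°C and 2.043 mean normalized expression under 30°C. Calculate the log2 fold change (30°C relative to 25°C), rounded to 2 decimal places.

-0.88

Fold change = 2.043 / 3.750 = 0.5448
log2(0.5448) = -0.876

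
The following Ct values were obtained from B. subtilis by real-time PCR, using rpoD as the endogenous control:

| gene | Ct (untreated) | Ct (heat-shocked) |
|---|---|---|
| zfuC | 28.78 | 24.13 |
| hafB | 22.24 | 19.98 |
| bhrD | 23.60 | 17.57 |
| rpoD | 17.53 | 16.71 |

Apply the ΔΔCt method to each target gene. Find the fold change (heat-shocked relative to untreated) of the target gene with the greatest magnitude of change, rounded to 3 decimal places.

37.014

zfuC: ΔΔCt = (24.13−16.71) − (28.78−17.53) = 7.42 − 11.25 = -3.83; fold change = 2^3.83 = 14.221
hafB: ΔΔCt = (19.98−16.71) − (22.24−17.53) = 3.27 − 4.71 = -1.44; fold change = 2^1.44 = 2.713
bhrD: ΔΔCt = (17.57−16.71) − (23.60−17.53) = 0.86 − 6.07 = -5.21; fold change = 2^5.21 = 37.014
bhrD has the largest |ΔΔCt| = 5.21.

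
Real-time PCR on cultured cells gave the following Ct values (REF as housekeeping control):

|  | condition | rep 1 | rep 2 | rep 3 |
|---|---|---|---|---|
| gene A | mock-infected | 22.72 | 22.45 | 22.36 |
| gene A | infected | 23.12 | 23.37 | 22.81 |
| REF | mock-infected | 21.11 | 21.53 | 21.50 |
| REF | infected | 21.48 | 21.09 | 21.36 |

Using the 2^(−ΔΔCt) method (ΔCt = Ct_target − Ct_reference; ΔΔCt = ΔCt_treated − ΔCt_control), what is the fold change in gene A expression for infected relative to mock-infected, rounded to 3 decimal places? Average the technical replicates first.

Mean Ct: gene A mock-infected 22.510; gene A infected 23.100; REF mock-infected 21.380; REF infected 21.310
ΔCt(mock-infected) = 22.510 − 21.380 = 1.130
ΔCt(infected) = 23.100 − 21.310 = 1.790
ΔΔCt = 1.790 − 1.130 = 0.660
Fold change = 2^(−0.660) = 0.6329

0.633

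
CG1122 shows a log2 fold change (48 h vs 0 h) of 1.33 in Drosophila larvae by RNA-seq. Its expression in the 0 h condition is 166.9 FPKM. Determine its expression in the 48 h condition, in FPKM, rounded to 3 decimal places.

Fold change = 2^(1.33) = 2.5140
48 h expression = 166.9 × 2.5140 = 419.591

419.591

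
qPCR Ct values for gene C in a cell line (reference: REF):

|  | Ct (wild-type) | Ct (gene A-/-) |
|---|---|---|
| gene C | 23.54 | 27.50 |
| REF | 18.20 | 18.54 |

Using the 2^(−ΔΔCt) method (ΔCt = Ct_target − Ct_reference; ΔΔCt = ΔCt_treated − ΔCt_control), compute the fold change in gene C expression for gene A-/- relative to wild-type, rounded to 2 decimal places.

ΔCt(wild-type) = 23.540 − 18.200 = 5.340
ΔCt(gene A-/-) = 27.500 − 18.540 = 8.960
ΔΔCt = 8.960 − 5.340 = 3.620
Fold change = 2^(−3.620) = 0.081

0.08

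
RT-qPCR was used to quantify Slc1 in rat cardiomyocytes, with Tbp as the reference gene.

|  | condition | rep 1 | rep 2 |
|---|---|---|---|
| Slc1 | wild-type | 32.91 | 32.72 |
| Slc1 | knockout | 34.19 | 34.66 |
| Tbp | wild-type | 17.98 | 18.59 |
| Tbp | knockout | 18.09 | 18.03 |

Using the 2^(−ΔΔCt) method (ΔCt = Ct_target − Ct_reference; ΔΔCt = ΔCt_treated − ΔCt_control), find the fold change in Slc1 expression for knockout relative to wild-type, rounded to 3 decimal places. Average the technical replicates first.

Mean Ct: Slc1 wild-type 32.815; Slc1 knockout 34.425; Tbp wild-type 18.285; Tbp knockout 18.060
ΔCt(wild-type) = 32.815 − 18.285 = 14.530
ΔCt(knockout) = 34.425 − 18.060 = 16.365
ΔΔCt = 16.365 − 14.530 = 1.835
Fold change = 2^(−1.835) = 0.2803

0.280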